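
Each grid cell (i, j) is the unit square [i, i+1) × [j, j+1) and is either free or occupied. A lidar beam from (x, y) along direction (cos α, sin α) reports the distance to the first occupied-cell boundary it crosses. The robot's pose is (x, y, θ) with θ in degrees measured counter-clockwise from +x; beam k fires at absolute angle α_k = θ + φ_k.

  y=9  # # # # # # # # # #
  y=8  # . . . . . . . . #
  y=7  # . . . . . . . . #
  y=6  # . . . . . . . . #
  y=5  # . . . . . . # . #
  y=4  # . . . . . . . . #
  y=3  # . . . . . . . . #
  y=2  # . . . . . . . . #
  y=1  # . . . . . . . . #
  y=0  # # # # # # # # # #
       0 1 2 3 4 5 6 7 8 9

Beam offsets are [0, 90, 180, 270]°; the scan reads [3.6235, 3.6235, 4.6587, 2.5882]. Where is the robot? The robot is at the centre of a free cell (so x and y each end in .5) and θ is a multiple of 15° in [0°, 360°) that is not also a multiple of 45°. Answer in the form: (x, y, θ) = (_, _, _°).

(x, y, θ) = (3.5, 4.5, 285°)

Candidates: 63 free-cell centres × 16 headings = 1008 poses. Raycast each; keep the one whose scan matches to 4 dp.
  (8.5, 3.5, 345°): beam 1 = 0.5176 ≠ 3.6235 ✗
  (7.5, 8.5, 150°): beam 1 = 1.0000 ≠ 3.6235 ✗
  (6.5, 6.5, 120°): beam 1 = 2.8868 ≠ 3.6235 ✗
  (7.5, 6.5, 300°): beam 1 = 0.5774 ≠ 3.6235 ✗
  …
  (3.5, 4.5, 285°): r_1=3.6235, r_2=3.6235, r_3=4.6587, r_4=2.5882 — all match ✓
No second candidate reproduces the full scan.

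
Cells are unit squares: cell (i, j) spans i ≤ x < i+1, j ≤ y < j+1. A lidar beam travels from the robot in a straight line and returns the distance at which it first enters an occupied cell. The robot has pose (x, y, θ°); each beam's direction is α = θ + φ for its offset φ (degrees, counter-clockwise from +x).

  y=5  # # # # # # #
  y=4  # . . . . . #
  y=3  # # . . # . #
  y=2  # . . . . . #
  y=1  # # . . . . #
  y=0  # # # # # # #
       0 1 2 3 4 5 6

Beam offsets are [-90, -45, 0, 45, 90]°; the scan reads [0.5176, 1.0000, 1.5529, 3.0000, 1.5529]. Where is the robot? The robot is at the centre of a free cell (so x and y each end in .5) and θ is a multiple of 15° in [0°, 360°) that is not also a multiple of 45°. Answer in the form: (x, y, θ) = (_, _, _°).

The pose lattice has 17·16 = 272 candidates. Test each by forward raycasting.
  (2.5, 1.5, 105°): beam 1 = 3.6235 ≠ 0.5176 ✗
  (3.5, 3.5, 105°): beam 2 = 1.7321 ≠ 1.0000 ✗
  (4.5, 1.5, 345°): beam 2 = 0.5774 ≠ 1.0000 ✗
  (2.5, 4.5, 195°): beam 4 = 1.0000 ≠ 3.0000 ✗
  …
  (4.5, 1.5, 15°): r_1=0.5176, r_2=1.0000, r_3=1.5529, r_4=3.0000, r_5=1.5529 — all match ✓
No second candidate reproduces the full scan.

(x, y, θ) = (4.5, 1.5, 15°)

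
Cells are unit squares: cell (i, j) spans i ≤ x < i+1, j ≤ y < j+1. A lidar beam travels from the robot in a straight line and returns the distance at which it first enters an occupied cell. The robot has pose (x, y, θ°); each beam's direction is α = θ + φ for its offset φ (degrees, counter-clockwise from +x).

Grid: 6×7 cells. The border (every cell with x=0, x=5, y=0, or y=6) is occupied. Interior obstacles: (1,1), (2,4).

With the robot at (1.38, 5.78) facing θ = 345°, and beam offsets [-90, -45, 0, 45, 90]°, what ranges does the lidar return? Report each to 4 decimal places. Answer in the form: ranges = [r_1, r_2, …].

beam 1: φ=-90°, α=255°
  dir = (cos 255°, sin 255°) = (-0.2588, -0.9659); from cell (1,5)
  next x-line at t=1.4682, next y-line at t=0.8075; Δt_x=3.8637, Δt_y=1.0353
    y: enter (1,4) at t=0.8075
    x: enter (0,4) at t=1.4682 ← occupied
  → r_1 = 1.4682
beam 2: φ=-45°, α=300°
  dir = (cos 300°, sin 300°) = (0.5000, -0.8660); from cell (1,5)
  next x-line at t=1.2400, next y-line at t=0.9007; Δt_x=2.0000, Δt_y=1.1547
    y: enter (1,4) at t=0.9007
    x: enter (2,4) at t=1.2400 ← occupied
  → r_2 = 1.2400
beam 3: φ=0°, α=345°
  dir = (cos 345°, sin 345°) = (0.9659, -0.2588); from cell (1,5)
  next x-line at t=0.6419, next y-line at t=3.0137; Δt_x=1.0353, Δt_y=3.8637
    x: enter (2,5) at t=0.6419
    x: enter (3,5) at t=1.6771
    x: enter (4,5) at t=2.7124
    y: enter (4,4) at t=3.0137
    x: enter (5,4) at t=3.7477 ← occupied
  → r_3 = 3.7477
beam 4: φ=45°, α=30°
  dir = (cos 30°, sin 30°) = (0.8660, 0.5000); from cell (1,5)
  next x-line at t=0.7159, next y-line at t=0.4400; Δt_x=1.1547, Δt_y=2.0000
    y: enter (1,6) at t=0.4400 ← occupied
  → r_4 = 0.4400
beam 5: φ=90°, α=75°
  dir = (cos 75°, sin 75°) = (0.2588, 0.9659); from cell (1,5)
  next x-line at t=2.3955, next y-line at t=0.2278; Δt_x=3.8637, Δt_y=1.0353
    y: enter (1,6) at t=0.2278 ← occupied
  → r_5 = 0.2278

ranges = [1.4682, 1.2400, 3.7477, 0.4400, 0.2278]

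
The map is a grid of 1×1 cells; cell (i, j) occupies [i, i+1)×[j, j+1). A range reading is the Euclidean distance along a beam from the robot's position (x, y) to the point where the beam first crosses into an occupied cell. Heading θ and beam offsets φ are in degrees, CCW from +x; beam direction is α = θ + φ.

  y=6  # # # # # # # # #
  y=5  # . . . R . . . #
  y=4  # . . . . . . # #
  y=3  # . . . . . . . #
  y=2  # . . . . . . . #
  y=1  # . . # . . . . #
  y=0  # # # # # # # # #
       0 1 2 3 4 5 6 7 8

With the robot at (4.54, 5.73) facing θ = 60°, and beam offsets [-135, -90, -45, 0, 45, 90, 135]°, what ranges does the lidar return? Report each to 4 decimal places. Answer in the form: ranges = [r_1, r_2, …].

beam 1: φ=-135°, α=285°
  cosα=0.2588 sinα=-0.9659 | (4,5) | tMaxX 1.7773 tMaxY 0.7558 | tΔX 3.8637 tΔY 1.0353
    t=0.7558 [y] (4,4)
    t=1.7773 [x] (5,4)
    t=1.7910 [y] (5,3)
    t=2.8263 [y] (5,2)
    t=3.8616 [y] (5,1)
    t=4.8969 [y] (5,0) — stop
  → r_1 = 4.8969
beam 2: φ=-90°, α=330°
  cosα=0.8660 sinα=-0.5000 | (4,5) | tMaxX 0.5312 tMaxY 1.4600 | tΔX 1.1547 tΔY 2.0000
    t=0.5312 [x] (5,5)
    t=1.4600 [y] (5,4)
    t=1.6859 [x] (6,4)
    t=2.8406 [x] (7,4) — stop
  → r_2 = 2.8406
beam 3: φ=-45°, α=15°
  cosα=0.9659 sinα=0.2588 | (4,5) | tMaxX 0.4762 tMaxY 1.0432 | tΔX 1.0353 tΔY 3.8637
    t=0.4762 [x] (5,5)
    t=1.0432 [y] (5,6) — stop
  → r_3 = 1.0432
beam 4: φ=0°, α=60°
  cosα=0.5000 sinα=0.8660 | (4,5) | tMaxX 0.9200 tMaxY 0.3118 | tΔX 2.0000 tΔY 1.1547
    t=0.3118 [y] (4,6) — stop
  → r_4 = 0.3118
beam 5: φ=45°, α=105°
  cosα=-0.2588 sinα=0.9659 | (4,5) | tMaxX 2.0864 tMaxY 0.2795 | tΔX 3.8637 tΔY 1.0353
    t=0.2795 [y] (4,6) — stop
  → r_5 = 0.2795
beam 6: φ=90°, α=150°
  cosα=-0.8660 sinα=0.5000 | (4,5) | tMaxX 0.6235 tMaxY 0.5400 | tΔX 1.1547 tΔY 2.0000
    t=0.5400 [y] (4,6) — stop
  → r_6 = 0.5400
beam 7: φ=135°, α=195°
  cosα=-0.9659 sinα=-0.2588 | (4,5) | tMaxX 0.5590 tMaxY 2.8205 | tΔX 1.0353 tΔY 3.8637
    t=0.5590 [x] (3,5)
    t=1.5943 [x] (2,5)
    t=2.6296 [x] (1,5)
    t=2.8205 [y] (1,4)
    t=3.6649 [x] (0,4) — stop
  → r_7 = 3.6649

ranges = [4.8969, 2.8406, 1.0432, 0.3118, 0.2795, 0.5400, 3.6649]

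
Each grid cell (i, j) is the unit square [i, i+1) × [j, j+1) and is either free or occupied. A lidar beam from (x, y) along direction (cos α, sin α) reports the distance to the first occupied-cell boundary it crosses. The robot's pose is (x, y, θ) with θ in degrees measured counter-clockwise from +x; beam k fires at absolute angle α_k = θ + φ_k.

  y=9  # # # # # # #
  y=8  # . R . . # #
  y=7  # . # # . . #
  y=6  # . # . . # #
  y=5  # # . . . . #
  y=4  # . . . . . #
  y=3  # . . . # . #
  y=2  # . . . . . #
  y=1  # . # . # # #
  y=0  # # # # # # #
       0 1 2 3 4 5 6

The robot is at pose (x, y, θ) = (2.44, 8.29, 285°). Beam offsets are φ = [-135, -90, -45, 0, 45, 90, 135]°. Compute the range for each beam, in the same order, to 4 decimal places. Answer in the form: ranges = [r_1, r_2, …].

beam 1: φ=-135°, α=150°
  direction (-0.8660, 0.5000); cell (2,8); t to first gridline: x 0.5081, y 1.4200 (then +1.1547 / +2.0000)
    (1,8) via x @ 0.5081
    (1,9) via y @ 1.4200  # hit
  → r_1 = 1.4200
beam 2: φ=-90°, α=195°
  direction (-0.9659, -0.2588); cell (2,8); t to first gridline: x 0.4555, y 1.1205 (then +1.0353 / +3.8637)
    (1,8) via x @ 0.4555
    (1,7) via y @ 1.1205
    (0,7) via x @ 1.4908  # hit
  → r_2 = 1.4908
beam 3: φ=-45°, α=240°
  direction (-0.5000, -0.8660); cell (2,8); t to first gridline: x 0.8800, y 0.3349 (then +2.0000 / +1.1547)
    (2,7) via y @ 0.3349  # hit
  → r_3 = 0.3349
beam 4: φ=0°, α=285°
  direction (0.2588, -0.9659); cell (2,8); t to first gridline: x 2.1637, y 0.3002 (then +3.8637 / +1.0353)
    (2,7) via y @ 0.3002  # hit
  → r_4 = 0.3002
beam 5: φ=45°, α=330°
  direction (0.8660, -0.5000); cell (2,8); t to first gridline: x 0.6466, y 0.5800 (then +1.1547 / +2.0000)
    (2,7) via y @ 0.5800  # hit
  → r_5 = 0.5800
beam 6: φ=90°, α=15°
  direction (0.9659, 0.2588); cell (2,8); t to first gridline: x 0.5798, y 2.7432 (then +1.0353 / +3.8637)
    (3,8) via x @ 0.5798
    (4,8) via x @ 1.6150
    (5,8) via x @ 2.6503  # hit
  → r_6 = 2.6503
beam 7: φ=135°, α=60°
  direction (0.5000, 0.8660); cell (2,8); t to first gridline: x 1.1200, y 0.8198 (then +2.0000 / +1.1547)
    (2,9) via y @ 0.8198  # hit
  → r_7 = 0.8198

ranges = [1.4200, 1.4908, 0.3349, 0.3002, 0.5800, 2.6503, 0.8198]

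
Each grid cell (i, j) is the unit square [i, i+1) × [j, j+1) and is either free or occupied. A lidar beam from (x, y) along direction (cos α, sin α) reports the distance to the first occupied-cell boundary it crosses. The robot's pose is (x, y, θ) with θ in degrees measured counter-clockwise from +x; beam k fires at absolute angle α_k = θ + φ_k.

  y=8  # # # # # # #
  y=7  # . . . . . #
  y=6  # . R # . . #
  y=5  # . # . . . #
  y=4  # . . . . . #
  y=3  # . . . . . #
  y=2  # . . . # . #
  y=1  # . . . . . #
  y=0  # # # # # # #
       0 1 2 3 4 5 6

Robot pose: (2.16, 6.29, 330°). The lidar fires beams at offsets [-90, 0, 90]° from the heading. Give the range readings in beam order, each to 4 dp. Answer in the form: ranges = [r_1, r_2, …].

ranges = [2.3200, 0.5800, 1.9745]

beam 1: φ=-90°, α=240°
  d=(-0.5000,-0.8660)  start (2,6)  tX=0.3200 tY=0.3349  stride 1/|dx|=2.0000 1/|dy|=1.1547
    cross x-line → (1,6), t=0.3200
    cross y-line → (1,5), t=0.3349
    cross y-line → (1,4), t=1.4896
    cross x-line → (0,4), t=2.3200 (wall)
  → r_1 = 2.3200
beam 2: φ=0°, α=330°
  d=(0.8660,-0.5000)  start (2,6)  tX=0.9699 tY=0.5800  stride 1/|dx|=1.1547 1/|dy|=2.0000
    cross y-line → (2,5), t=0.5800 (wall)
  → r_2 = 0.5800
beam 3: φ=90°, α=60°
  d=(0.5000,0.8660)  start (2,6)  tX=1.6800 tY=0.8198  stride 1/|dx|=2.0000 1/|dy|=1.1547
    cross y-line → (2,7), t=0.8198
    cross x-line → (3,7), t=1.6800
    cross y-line → (3,8), t=1.9745 (wall)
  → r_3 = 1.9745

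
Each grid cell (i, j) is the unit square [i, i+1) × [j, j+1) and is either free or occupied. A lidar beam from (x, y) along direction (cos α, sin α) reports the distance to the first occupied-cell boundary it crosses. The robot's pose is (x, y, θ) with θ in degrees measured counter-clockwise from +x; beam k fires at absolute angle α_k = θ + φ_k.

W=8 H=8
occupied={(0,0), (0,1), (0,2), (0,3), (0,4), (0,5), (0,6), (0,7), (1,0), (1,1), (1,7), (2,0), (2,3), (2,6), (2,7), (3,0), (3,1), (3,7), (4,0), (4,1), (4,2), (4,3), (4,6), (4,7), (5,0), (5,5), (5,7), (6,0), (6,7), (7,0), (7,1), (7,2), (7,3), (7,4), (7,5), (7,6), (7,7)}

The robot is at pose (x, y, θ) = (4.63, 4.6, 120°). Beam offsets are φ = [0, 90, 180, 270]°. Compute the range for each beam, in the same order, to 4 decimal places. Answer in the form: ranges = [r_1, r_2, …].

ranges = [2.7713, 1.8822, 0.6928, 0.8000]

beam 1: φ=0°, α=120°
  direction (-0.5000, 0.8660); cell (4,4); t to first gridline: x 1.2600, y 0.4619 (then +2.0000 / +1.1547)
    (4,5) via y @ 0.4619
    (3,5) via x @ 1.2600
    (3,6) via y @ 1.6166
    (3,7) via y @ 2.7713  # hit
  → r_1 = 2.7713
beam 2: φ=90°, α=210°
  direction (-0.8660, -0.5000); cell (4,4); t to first gridline: x 0.7275, y 1.2000 (then +1.1547 / +2.0000)
    (3,4) via x @ 0.7275
    (3,3) via y @ 1.2000
    (2,3) via x @ 1.8822  # hit
  → r_2 = 1.8822
beam 3: φ=180°, α=300°
  direction (0.5000, -0.8660); cell (4,4); t to first gridline: x 0.7400, y 0.6928 (then +2.0000 / +1.1547)
    (4,3) via y @ 0.6928  # hit
  → r_3 = 0.6928
beam 4: φ=270°, α=30°
  direction (0.8660, 0.5000); cell (4,4); t to first gridline: x 0.4272, y 0.8000 (then +1.1547 / +2.0000)
    (5,4) via x @ 0.4272
    (5,5) via y @ 0.8000  # hit
  → r_4 = 0.8000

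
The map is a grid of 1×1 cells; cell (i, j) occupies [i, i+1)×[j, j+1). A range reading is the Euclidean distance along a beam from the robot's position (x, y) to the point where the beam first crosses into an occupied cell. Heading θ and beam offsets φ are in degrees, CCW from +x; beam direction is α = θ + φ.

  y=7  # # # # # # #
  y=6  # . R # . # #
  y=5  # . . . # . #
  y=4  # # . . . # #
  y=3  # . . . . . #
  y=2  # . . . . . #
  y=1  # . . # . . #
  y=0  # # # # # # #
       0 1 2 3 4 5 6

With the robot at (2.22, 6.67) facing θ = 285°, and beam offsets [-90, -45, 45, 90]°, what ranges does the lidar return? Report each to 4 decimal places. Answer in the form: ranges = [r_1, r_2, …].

ranges = [1.2630, 1.9283, 0.9007, 0.8075]

beam 1: φ=-90°, α=195°
  cosα=-0.9659 sinα=-0.2588 | (2,6) | tMaxX 0.2278 tMaxY 2.5887 | tΔX 1.0353 tΔY 3.8637
    t=0.2278 [x] (1,6)
    t=1.2630 [x] (0,6) — stop
  → r_1 = 1.2630
beam 2: φ=-45°, α=240°
  cosα=-0.5000 sinα=-0.8660 | (2,6) | tMaxX 0.4400 tMaxY 0.7736 | tΔX 2.0000 tΔY 1.1547
    t=0.4400 [x] (1,6)
    t=0.7736 [y] (1,5)
    t=1.9283 [y] (1,4) — stop
  → r_2 = 1.9283
beam 3: φ=45°, α=330°
  cosα=0.8660 sinα=-0.5000 | (2,6) | tMaxX 0.9007 tMaxY 1.3400 | tΔX 1.1547 tΔY 2.0000
    t=0.9007 [x] (3,6) — stop
  → r_3 = 0.9007
beam 4: φ=90°, α=15°
  cosα=0.9659 sinα=0.2588 | (2,6) | tMaxX 0.8075 tMaxY 1.2750 | tΔX 1.0353 tΔY 3.8637
    t=0.8075 [x] (3,6) — stop
  → r_4 = 0.8075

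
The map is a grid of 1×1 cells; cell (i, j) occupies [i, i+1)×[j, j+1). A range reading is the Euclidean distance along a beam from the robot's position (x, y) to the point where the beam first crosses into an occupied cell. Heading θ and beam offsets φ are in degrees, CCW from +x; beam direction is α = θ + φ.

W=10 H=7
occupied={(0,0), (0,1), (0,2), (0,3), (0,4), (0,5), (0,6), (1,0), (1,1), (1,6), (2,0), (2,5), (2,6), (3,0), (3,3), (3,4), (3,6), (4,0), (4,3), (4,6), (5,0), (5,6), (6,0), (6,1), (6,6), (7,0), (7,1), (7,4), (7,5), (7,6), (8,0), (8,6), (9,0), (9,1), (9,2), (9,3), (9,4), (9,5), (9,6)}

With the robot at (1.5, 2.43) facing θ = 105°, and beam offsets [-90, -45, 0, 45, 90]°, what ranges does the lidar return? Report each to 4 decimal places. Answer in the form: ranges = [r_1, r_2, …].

beam 1: φ=-90°, α=15°
  cosα=0.9659 sinα=0.2588 | (1,2) | tMaxX 0.5176 tMaxY 2.2023 | tΔX 1.0353 tΔY 3.8637
    t=0.5176 [x] (2,2)
    t=1.5529 [x] (3,2)
    t=2.2023 [y] (3,3) — stop
  → r_1 = 2.2023
beam 2: φ=-45°, α=60°
  cosα=0.5000 sinα=0.8660 | (1,2) | tMaxX 1.0000 tMaxY 0.6582 | tΔX 2.0000 tΔY 1.1547
    t=0.6582 [y] (1,3)
    t=1.0000 [x] (2,3)
    t=1.8129 [y] (2,4)
    t=2.9676 [y] (2,5) — stop
  → r_2 = 2.9676
beam 3: φ=0°, α=105°
  cosα=-0.2588 sinα=0.9659 | (1,2) | tMaxX 1.9319 tMaxY 0.5901 | tΔX 3.8637 tΔY 1.0353
    t=0.5901 [y] (1,3)
    t=1.6254 [y] (1,4)
    t=1.9319 [x] (0,4) — stop
  → r_3 = 1.9319
beam 4: φ=45°, α=150°
  cosα=-0.8660 sinα=0.5000 | (1,2) | tMaxX 0.5774 tMaxY 1.1400 | tΔX 1.1547 tΔY 2.0000
    t=0.5774 [x] (0,2) — stop
  → r_4 = 0.5774
beam 5: φ=90°, α=195°
  cosα=-0.9659 sinα=-0.2588 | (1,2) | tMaxX 0.5176 tMaxY 1.6614 | tΔX 1.0353 tΔY 3.8637
    t=0.5176 [x] (0,2) — stop
  → r_5 = 0.5176

ranges = [2.2023, 2.9676, 1.9319, 0.5774, 0.5176]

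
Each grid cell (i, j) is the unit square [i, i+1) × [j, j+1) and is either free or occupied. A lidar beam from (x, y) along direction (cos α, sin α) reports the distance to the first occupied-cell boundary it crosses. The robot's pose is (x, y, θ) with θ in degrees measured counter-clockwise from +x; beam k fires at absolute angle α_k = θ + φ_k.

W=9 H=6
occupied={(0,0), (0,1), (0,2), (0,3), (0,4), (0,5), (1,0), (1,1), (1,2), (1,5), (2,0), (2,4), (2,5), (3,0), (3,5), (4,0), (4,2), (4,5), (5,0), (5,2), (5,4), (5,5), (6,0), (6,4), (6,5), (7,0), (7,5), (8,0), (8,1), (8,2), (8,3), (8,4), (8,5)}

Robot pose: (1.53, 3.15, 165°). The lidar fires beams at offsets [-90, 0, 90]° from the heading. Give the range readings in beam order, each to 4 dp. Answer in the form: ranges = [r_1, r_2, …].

ranges = [1.8159, 0.5487, 0.1553]

beam 1: φ=-90°, α=75°
  cosα=0.2588 sinα=0.9659 | (1,3) | tMaxX 1.8159 tMaxY 0.8800 | tΔX 3.8637 tΔY 1.0353
    t=0.8800 [y] (1,4)
    t=1.8159 [x] (2,4) — stop
  → r_1 = 1.8159
beam 2: φ=0°, α=165°
  cosα=-0.9659 sinα=0.2588 | (1,3) | tMaxX 0.5487 tMaxY 3.2841 | tΔX 1.0353 tΔY 3.8637
    t=0.5487 [x] (0,3) — stop
  → r_2 = 0.5487
beam 3: φ=90°, α=255°
  cosα=-0.2588 sinα=-0.9659 | (1,3) | tMaxX 2.0478 tMaxY 0.1553 | tΔX 3.8637 tΔY 1.0353
    t=0.1553 [y] (1,2) — stop
  → r_3 = 0.1553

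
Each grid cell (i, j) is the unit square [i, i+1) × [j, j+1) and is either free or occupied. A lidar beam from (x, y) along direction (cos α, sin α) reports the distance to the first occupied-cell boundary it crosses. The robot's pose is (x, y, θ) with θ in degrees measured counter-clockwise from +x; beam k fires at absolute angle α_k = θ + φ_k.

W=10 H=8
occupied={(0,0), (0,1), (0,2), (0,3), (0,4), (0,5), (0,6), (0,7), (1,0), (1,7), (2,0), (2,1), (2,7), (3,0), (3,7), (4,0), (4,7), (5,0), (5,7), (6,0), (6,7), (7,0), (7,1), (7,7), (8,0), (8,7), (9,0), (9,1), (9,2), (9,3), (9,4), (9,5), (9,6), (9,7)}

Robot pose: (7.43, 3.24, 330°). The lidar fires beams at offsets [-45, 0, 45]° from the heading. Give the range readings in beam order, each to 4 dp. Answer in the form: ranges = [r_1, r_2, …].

ranges = [1.2837, 1.8129, 1.6254]

beam 1: φ=-45°, α=285°
  dir = (cos 285°, sin 285°) = (0.2588, -0.9659); from cell (7,3)
  next x-line at t=2.2023, next y-line at t=0.2485; Δt_x=3.8637, Δt_y=1.0353
    y: enter (7,2) at t=0.2485
    y: enter (7,1) at t=1.2837 ← occupied
  → r_1 = 1.2837
beam 2: φ=0°, α=330°
  dir = (cos 330°, sin 330°) = (0.8660, -0.5000); from cell (7,3)
  next x-line at t=0.6582, next y-line at t=0.4800; Δt_x=1.1547, Δt_y=2.0000
    y: enter (7,2) at t=0.4800
    x: enter (8,2) at t=0.6582
    x: enter (9,2) at t=1.8129 ← occupied
  → r_2 = 1.8129
beam 3: φ=45°, α=15°
  dir = (cos 15°, sin 15°) = (0.9659, 0.2588); from cell (7,3)
  next x-line at t=0.5901, next y-line at t=2.9364; Δt_x=1.0353, Δt_y=3.8637
    x: enter (8,3) at t=0.5901
    x: enter (9,3) at t=1.6254 ← occupied
  → r_3 = 1.6254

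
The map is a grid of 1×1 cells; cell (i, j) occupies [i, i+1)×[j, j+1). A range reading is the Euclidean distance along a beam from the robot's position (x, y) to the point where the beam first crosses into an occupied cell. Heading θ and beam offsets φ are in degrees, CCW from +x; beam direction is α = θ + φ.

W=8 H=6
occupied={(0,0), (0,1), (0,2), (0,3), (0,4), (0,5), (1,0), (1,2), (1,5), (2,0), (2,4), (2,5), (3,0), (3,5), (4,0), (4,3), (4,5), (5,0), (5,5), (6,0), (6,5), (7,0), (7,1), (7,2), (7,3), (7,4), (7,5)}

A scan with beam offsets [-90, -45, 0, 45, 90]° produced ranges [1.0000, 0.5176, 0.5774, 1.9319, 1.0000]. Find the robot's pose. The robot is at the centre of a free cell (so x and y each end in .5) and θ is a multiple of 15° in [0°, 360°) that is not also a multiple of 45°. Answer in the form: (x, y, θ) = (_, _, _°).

(x, y, θ) = (5.5, 4.5, 120°)

The pose lattice has 21·16 = 336 candidates. Test each by forward raycasting.
  (3.5, 1.5, 285°): beam 1 = 1.9319 ≠ 1.0000 ✗
  (4.5, 2.5, 195°): beam 1 = 0.5176 ≠ 1.0000 ✗
  (3.5, 3.5, 285°): beam 1 = 1.9319 ≠ 1.0000 ✗
  …
  (5.5, 4.5, 120°): r_1=1.0000, r_2=0.5176, r_3=0.5774, r_4=1.9319, r_5=1.0000 — all match ✓
No second candidate reproduces the full scan.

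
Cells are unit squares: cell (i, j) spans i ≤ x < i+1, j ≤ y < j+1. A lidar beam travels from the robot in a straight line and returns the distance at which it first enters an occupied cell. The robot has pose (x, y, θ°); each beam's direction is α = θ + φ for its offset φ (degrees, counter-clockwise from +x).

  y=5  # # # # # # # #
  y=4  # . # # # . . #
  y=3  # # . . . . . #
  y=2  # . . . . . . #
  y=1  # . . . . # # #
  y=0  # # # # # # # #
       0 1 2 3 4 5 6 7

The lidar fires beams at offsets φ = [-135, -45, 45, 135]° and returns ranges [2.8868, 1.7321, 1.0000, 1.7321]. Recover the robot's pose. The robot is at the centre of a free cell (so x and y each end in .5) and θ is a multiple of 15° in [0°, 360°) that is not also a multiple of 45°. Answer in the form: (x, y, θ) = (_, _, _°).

(x, y, θ) = (2.5, 2.5, 105°)

The pose lattice has 18·16 = 288 candidates. Test each by forward raycasting.
  (5.5, 3.5, 120°): beam 1 = 1.5529 ≠ 2.8868 ✗
  (6.5, 3.5, 285°): beam 1 = 1.7321 ≠ 2.8868 ✗
  (3.5, 2.5, 210°): beam 1 = 1.5529 ≠ 2.8868 ✗
  …
  (2.5, 2.5, 105°): r_1=2.8868, r_2=1.7321, r_3=1.0000, r_4=1.7321 — all match ✓
No second candidate reproduces the full scan.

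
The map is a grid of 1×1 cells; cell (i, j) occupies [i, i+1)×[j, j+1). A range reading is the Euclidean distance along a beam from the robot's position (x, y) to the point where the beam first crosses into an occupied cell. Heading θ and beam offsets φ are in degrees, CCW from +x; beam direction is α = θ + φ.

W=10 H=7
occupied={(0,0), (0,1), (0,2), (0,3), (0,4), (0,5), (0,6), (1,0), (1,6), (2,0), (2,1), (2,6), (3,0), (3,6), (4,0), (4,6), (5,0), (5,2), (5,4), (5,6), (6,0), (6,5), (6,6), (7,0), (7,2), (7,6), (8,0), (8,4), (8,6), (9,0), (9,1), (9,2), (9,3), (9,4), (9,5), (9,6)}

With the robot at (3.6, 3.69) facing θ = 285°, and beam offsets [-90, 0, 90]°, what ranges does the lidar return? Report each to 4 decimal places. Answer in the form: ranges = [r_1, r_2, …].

ranges = [2.6917, 2.7849, 1.4494]

beam 1: φ=-90°, α=195°
  direction (-0.9659, -0.2588); cell (3,3); t to first gridline: x 0.6212, y 2.6660 (then +1.0353 / +3.8637)
    (2,3) via x @ 0.6212
    (1,3) via x @ 1.6564
    (1,2) via y @ 2.6660
    (0,2) via x @ 2.6917  # hit
  → r_1 = 2.6917
beam 2: φ=0°, α=285°
  direction (0.2588, -0.9659); cell (3,3); t to first gridline: x 1.5455, y 0.7143 (then +3.8637 / +1.0353)
    (3,2) via y @ 0.7143
    (4,2) via x @ 1.5455
    (4,1) via y @ 1.7496
    (4,0) via y @ 2.7849  # hit
  → r_2 = 2.7849
beam 3: φ=90°, α=15°
  direction (0.9659, 0.2588); cell (3,3); t to first gridline: x 0.4141, y 1.1977 (then +1.0353 / +3.8637)
    (4,3) via x @ 0.4141
    (4,4) via y @ 1.1977
    (5,4) via x @ 1.4494  # hit
  → r_3 = 1.4494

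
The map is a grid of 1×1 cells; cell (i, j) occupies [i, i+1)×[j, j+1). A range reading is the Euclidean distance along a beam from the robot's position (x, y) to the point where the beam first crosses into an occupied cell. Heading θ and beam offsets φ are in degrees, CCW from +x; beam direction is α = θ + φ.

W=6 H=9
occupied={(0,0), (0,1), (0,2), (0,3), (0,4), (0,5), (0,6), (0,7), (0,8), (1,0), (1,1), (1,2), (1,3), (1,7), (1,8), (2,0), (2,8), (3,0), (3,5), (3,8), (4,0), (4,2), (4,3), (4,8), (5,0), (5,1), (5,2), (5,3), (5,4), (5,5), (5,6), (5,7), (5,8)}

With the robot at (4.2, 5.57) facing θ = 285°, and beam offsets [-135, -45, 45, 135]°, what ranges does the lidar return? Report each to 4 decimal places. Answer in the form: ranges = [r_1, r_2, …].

beam 1: φ=-135°, α=150°
  dir = (cos 150°, sin 150°) = (-0.8660, 0.5000); from cell (4,5)
  next x-line at t=0.2309, next y-line at t=0.8600; Δt_x=1.1547, Δt_y=2.0000
    x: enter (3,5) at t=0.2309 ← occupied
  → r_1 = 0.2309
beam 2: φ=-45°, α=240°
  dir = (cos 240°, sin 240°) = (-0.5000, -0.8660); from cell (4,5)
  next x-line at t=0.4000, next y-line at t=0.6582; Δt_x=2.0000, Δt_y=1.1547
    x: enter (3,5) at t=0.4000 ← occupied
  → r_2 = 0.4000
beam 3: φ=45°, α=330°
  dir = (cos 330°, sin 330°) = (0.8660, -0.5000); from cell (4,5)
  next x-line at t=0.9238, next y-line at t=1.1400; Δt_x=1.1547, Δt_y=2.0000
    x: enter (5,5) at t=0.9238 ← occupied
  → r_3 = 0.9238
beam 4: φ=135°, α=60°
  dir = (cos 60°, sin 60°) = (0.5000, 0.8660); from cell (4,5)
  next x-line at t=1.6000, next y-line at t=0.4965; Δt_x=2.0000, Δt_y=1.1547
    y: enter (4,6) at t=0.4965
    x: enter (5,6) at t=1.6000 ← occupied
  → r_4 = 1.6000

ranges = [0.2309, 0.4000, 0.9238, 1.6000]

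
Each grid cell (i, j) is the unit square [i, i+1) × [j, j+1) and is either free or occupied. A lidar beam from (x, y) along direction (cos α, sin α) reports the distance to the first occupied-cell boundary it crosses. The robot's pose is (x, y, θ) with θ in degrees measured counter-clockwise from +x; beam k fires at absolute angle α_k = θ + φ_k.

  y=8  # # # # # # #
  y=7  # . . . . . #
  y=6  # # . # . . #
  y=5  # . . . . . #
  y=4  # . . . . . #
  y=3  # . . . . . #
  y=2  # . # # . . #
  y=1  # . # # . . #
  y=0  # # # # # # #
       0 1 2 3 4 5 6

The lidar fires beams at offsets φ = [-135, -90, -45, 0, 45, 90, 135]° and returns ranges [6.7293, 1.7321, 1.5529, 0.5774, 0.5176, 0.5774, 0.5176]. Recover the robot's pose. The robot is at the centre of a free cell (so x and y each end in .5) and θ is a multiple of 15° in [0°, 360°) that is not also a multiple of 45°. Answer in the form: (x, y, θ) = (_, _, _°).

Candidates: 29 free-cell centres × 16 headings = 464 poses. Raycast each; keep the one whose scan matches to 4 dp.
  (3.5, 3.5, 195°): beam 1 = 5.0000 ≠ 6.7293 ✗
  (4.5, 3.5, 285°): beam 1 = 4.0415 ≠ 6.7293 ✗
  (5.5, 5.5, 330°): beam 1 = 4.6587 ≠ 6.7293 ✗
  (2.5, 4.5, 240°): beam 1 = 1.9319 ≠ 6.7293 ✗
  …
  (5.5, 1.5, 240°): r_1=6.7293, r_2=1.7321, r_3=1.5529, r_4=0.5774, r_5=0.5176, r_6=0.5774, r_7=0.5176 — all match ✓
Only this pose fits every beam.

(x, y, θ) = (5.5, 1.5, 240°)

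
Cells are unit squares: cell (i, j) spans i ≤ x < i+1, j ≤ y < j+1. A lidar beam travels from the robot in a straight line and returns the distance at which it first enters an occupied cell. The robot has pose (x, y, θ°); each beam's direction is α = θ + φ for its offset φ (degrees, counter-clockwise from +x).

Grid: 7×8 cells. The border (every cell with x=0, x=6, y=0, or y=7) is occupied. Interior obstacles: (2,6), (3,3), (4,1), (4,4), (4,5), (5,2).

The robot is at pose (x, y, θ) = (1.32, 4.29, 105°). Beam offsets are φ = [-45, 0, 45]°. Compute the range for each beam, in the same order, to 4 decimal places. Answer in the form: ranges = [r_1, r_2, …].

ranges = [1.9745, 1.2364, 0.3695]

beam 1: φ=-45°, α=60°
  d=(0.5000,0.8660)  start (1,4)  tX=1.3600 tY=0.8198  stride 1/|dx|=2.0000 1/|dy|=1.1547
    cross y-line → (1,5), t=0.8198
    cross x-line → (2,5), t=1.3600
    cross y-line → (2,6), t=1.9745 (wall)
  → r_1 = 1.9745
beam 2: φ=0°, α=105°
  d=(-0.2588,0.9659)  start (1,4)  tX=1.2364 tY=0.7350  stride 1/|dx|=3.8637 1/|dy|=1.0353
    cross y-line → (1,5), t=0.7350
    cross x-line → (0,5), t=1.2364 (wall)
  → r_2 = 1.2364
beam 3: φ=45°, α=150°
  d=(-0.8660,0.5000)  start (1,4)  tX=0.3695 tY=1.4200  stride 1/|dx|=1.1547 1/|dy|=2.0000
    cross x-line → (0,4), t=0.3695 (wall)
  → r_3 = 0.3695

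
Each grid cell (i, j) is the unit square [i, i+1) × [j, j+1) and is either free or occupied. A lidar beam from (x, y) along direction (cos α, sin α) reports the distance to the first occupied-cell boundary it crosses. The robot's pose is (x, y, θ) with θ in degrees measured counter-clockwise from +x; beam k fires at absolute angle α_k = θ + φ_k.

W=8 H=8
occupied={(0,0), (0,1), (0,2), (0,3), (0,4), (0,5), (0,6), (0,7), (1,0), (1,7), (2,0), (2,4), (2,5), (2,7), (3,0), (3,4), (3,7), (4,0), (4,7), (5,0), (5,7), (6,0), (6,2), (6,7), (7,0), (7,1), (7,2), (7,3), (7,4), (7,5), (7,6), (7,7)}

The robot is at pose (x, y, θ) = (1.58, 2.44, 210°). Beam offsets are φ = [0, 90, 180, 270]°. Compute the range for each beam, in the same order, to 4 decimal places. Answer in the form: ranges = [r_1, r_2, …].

beam 1: φ=0°, α=210°
  d=(-0.8660,-0.5000)  start (1,2)  tX=0.6697 tY=0.8800  stride 1/|dx|=1.1547 1/|dy|=2.0000
    cross x-line → (0,2), t=0.6697 (wall)
  → r_1 = 0.6697
beam 2: φ=90°, α=300°
  d=(0.5000,-0.8660)  start (1,2)  tX=0.8400 tY=0.5081  stride 1/|dx|=2.0000 1/|dy|=1.1547
    cross y-line → (1,1), t=0.5081
    cross x-line → (2,1), t=0.8400
    cross y-line → (2,0), t=1.6628 (wall)
  → r_2 = 1.6628
beam 3: φ=180°, α=30°
  d=(0.8660,0.5000)  start (1,2)  tX=0.4850 tY=1.1200  stride 1/|dx|=1.1547 1/|dy|=2.0000
    cross x-line → (2,2), t=0.4850
    cross y-line → (2,3), t=1.1200
    cross x-line → (3,3), t=1.6397
    cross x-line → (4,3), t=2.7944
    cross y-line → (4,4), t=3.1200
    cross x-line → (5,4), t=3.9491
    cross x-line → (6,4), t=5.1038
    cross y-line → (6,5), t=5.1200
    cross x-line → (7,5), t=6.2585 (wall)
  → r_3 = 6.2585
beam 4: φ=270°, α=120°
  d=(-0.5000,0.8660)  start (1,2)  tX=1.1600 tY=0.6466  stride 1/|dx|=2.0000 1/|dy|=1.1547
    cross y-line → (1,3), t=0.6466
    cross x-line → (0,3), t=1.1600 (wall)
  → r_4 = 1.1600

ranges = [0.6697, 1.6628, 6.2585, 1.1600]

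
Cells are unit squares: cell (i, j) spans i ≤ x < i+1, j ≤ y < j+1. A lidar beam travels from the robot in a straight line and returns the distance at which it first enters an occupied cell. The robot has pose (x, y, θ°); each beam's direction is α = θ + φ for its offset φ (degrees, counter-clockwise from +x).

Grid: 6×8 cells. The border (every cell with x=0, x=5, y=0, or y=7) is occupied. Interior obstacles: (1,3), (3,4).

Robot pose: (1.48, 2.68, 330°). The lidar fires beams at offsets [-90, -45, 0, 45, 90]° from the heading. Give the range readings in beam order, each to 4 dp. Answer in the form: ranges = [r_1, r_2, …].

ranges = [0.9600, 1.7393, 3.3600, 3.6442, 0.3695]

beam 1: φ=-90°, α=240°
  d=(-0.5000,-0.8660)  start (1,2)  tX=0.9600 tY=0.7852  stride 1/|dx|=2.0000 1/|dy|=1.1547
    cross y-line → (1,1), t=0.7852
    cross x-line → (0,1), t=0.9600 (wall)
  → r_1 = 0.9600
beam 2: φ=-45°, α=285°
  d=(0.2588,-0.9659)  start (1,2)  tX=2.0091 tY=0.7040  stride 1/|dx|=3.8637 1/|dy|=1.0353
    cross y-line → (1,1), t=0.7040
    cross y-line → (1,0), t=1.7393 (wall)
  → r_2 = 1.7393
beam 3: φ=0°, α=330°
  d=(0.8660,-0.5000)  start (1,2)  tX=0.6004 tY=1.3600  stride 1/|dx|=1.1547 1/|dy|=2.0000
    cross x-line → (2,2), t=0.6004
    cross y-line → (2,1), t=1.3600
    cross x-line → (3,1), t=1.7551
    cross x-line → (4,1), t=2.9098
    cross y-line → (4,0), t=3.3600 (wall)
  → r_3 = 3.3600
beam 4: φ=45°, α=15°
  d=(0.9659,0.2588)  start (1,2)  tX=0.5383 tY=1.2364  stride 1/|dx|=1.0353 1/|dy|=3.8637
    cross x-line → (2,2), t=0.5383
    cross y-line → (2,3), t=1.2364
    cross x-line → (3,3), t=1.5736
    cross x-line → (4,3), t=2.6089
    cross x-line → (5,3), t=3.6442 (wall)
  → r_4 = 3.6442
beam 5: φ=90°, α=60°
  d=(0.5000,0.8660)  start (1,2)  tX=1.0400 tY=0.3695  stride 1/|dx|=2.0000 1/|dy|=1.1547
    cross y-line → (1,3), t=0.3695 (wall)
  → r_5 = 0.3695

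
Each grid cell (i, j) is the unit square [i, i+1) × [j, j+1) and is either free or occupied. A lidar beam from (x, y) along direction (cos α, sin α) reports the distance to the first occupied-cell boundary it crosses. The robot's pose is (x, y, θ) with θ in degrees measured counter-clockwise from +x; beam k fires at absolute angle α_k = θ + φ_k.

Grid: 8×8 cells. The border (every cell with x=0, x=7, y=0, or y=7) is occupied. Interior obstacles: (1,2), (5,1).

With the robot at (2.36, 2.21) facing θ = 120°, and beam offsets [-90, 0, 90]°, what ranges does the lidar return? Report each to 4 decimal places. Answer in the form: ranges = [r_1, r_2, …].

beam 1: φ=-90°, α=30°
  d=(0.8660,0.5000)  start (2,2)  tX=0.7390 tY=1.5800  stride 1/|dx|=1.1547 1/|dy|=2.0000
    cross x-line → (3,2), t=0.7390
    cross y-line → (3,3), t=1.5800
    cross x-line → (4,3), t=1.8937
    cross x-line → (5,3), t=3.0484
    cross y-line → (5,4), t=3.5800
    cross x-line → (6,4), t=4.2031
    cross x-line → (7,4), t=5.3578 (wall)
  → r_1 = 5.3578
beam 2: φ=0°, α=120°
  d=(-0.5000,0.8660)  start (2,2)  tX=0.7200 tY=0.9122  stride 1/|dx|=2.0000 1/|dy|=1.1547
    cross x-line → (1,2), t=0.7200 (wall)
  → r_2 = 0.7200
beam 3: φ=90°, α=210°
  d=(-0.8660,-0.5000)  start (2,2)  tX=0.4157 tY=0.4200  stride 1/|dx|=1.1547 1/|dy|=2.0000
    cross x-line → (1,2), t=0.4157 (wall)
  → r_3 = 0.4157

ranges = [5.3578, 0.7200, 0.4157]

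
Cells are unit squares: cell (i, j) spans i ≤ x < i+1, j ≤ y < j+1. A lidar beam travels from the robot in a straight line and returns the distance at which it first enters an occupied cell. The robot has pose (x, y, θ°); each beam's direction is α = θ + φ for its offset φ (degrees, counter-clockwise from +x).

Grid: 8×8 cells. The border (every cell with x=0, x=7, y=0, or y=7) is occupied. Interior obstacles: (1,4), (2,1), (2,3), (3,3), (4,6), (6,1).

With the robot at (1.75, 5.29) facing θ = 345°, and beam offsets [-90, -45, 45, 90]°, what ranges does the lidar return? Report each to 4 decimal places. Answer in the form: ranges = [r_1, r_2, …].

ranges = [0.3002, 0.3349, 2.5981, 1.7703]

beam 1: φ=-90°, α=255°
  cosα=-0.2588 sinα=-0.9659 | (1,5) | tMaxX 2.8978 tMaxY 0.3002 | tΔX 3.8637 tΔY 1.0353
    t=0.3002 [y] (1,4) — stop
  → r_1 = 0.3002
beam 2: φ=-45°, α=300°
  cosα=0.5000 sinα=-0.8660 | (1,5) | tMaxX 0.5000 tMaxY 0.3349 | tΔX 2.0000 tΔY 1.1547
    t=0.3349 [y] (1,4) — stop
  → r_2 = 0.3349
beam 3: φ=45°, α=30°
  cosα=0.8660 sinα=0.5000 | (1,5) | tMaxX 0.2887 tMaxY 1.4200 | tΔX 1.1547 tΔY 2.0000
    t=0.2887 [x] (2,5)
    t=1.4200 [y] (2,6)
    t=1.4434 [x] (3,6)
    t=2.5981 [x] (4,6) — stop
  → r_3 = 2.5981
beam 4: φ=90°, α=75°
  cosα=0.2588 sinα=0.9659 | (1,5) | tMaxX 0.9659 tMaxY 0.7350 | tΔX 3.8637 tΔY 1.0353
    t=0.7350 [y] (1,6)
    t=0.9659 [x] (2,6)
    t=1.7703 [y] (2,7) — stop
  → r_4 = 1.7703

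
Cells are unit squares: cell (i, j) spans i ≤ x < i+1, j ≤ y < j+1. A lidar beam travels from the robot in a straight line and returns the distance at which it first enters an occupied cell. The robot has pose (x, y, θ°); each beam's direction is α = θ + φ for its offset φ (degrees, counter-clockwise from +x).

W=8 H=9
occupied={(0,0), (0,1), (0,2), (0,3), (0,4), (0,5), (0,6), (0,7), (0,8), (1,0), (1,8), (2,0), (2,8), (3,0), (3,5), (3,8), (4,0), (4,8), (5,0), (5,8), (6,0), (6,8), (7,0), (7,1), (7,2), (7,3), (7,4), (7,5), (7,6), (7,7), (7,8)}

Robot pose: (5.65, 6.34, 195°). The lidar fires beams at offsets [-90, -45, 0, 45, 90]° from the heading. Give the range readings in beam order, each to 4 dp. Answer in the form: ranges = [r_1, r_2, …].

ranges = [1.7186, 3.3200, 1.7082, 6.1661, 5.2160]

beam 1: φ=-90°, α=105°
  d=(-0.2588,0.9659)  start (5,6)  tX=2.5114 tY=0.6833  stride 1/|dx|=3.8637 1/|dy|=1.0353
    cross y-line → (5,7), t=0.6833
    cross y-line → (5,8), t=1.7186 (wall)
  → r_1 = 1.7186
beam 2: φ=-45°, α=150°
  d=(-0.8660,0.5000)  start (5,6)  tX=0.7506 tY=1.3200  stride 1/|dx|=1.1547 1/|dy|=2.0000
    cross x-line → (4,6), t=0.7506
    cross y-line → (4,7), t=1.3200
    cross x-line → (3,7), t=1.9053
    cross x-line → (2,7), t=3.0600
    cross y-line → (2,8), t=3.3200 (wall)
  → r_2 = 3.3200
beam 3: φ=0°, α=195°
  d=(-0.9659,-0.2588)  start (5,6)  tX=0.6729 tY=1.3137  stride 1/|dx|=1.0353 1/|dy|=3.8637
    cross x-line → (4,6), t=0.6729
    cross y-line → (4,5), t=1.3137
    cross x-line → (3,5), t=1.7082 (wall)
  → r_3 = 1.7082
beam 4: φ=45°, α=240°
  d=(-0.5000,-0.8660)  start (5,6)  tX=1.3000 tY=0.3926  stride 1/|dx|=2.0000 1/|dy|=1.1547
    cross y-line → (5,5), t=0.3926
    cross x-line → (4,5), t=1.3000
    cross y-line → (4,4), t=1.5473
    cross y-line → (4,3), t=2.7020
    cross x-line → (3,3), t=3.3000
    cross y-line → (3,2), t=3.8567
    cross y-line → (3,1), t=5.0114
    cross x-line → (2,1), t=5.3000
    cross y-line → (2,0), t=6.1661 (wall)
  → r_4 = 6.1661
beam 5: φ=90°, α=285°
  d=(0.2588,-0.9659)  start (5,6)  tX=1.3523 tY=0.3520  stride 1/|dx|=3.8637 1/|dy|=1.0353
    cross y-line → (5,5), t=0.3520
    cross x-line → (6,5), t=1.3523
    cross y-line → (6,4), t=1.3873
    cross y-line → (6,3), t=2.4225
    cross y-line → (6,2), t=3.4578
    cross y-line → (6,1), t=4.4931
    cross x-line → (7,1), t=5.2160 (wall)
  → r_5 = 5.2160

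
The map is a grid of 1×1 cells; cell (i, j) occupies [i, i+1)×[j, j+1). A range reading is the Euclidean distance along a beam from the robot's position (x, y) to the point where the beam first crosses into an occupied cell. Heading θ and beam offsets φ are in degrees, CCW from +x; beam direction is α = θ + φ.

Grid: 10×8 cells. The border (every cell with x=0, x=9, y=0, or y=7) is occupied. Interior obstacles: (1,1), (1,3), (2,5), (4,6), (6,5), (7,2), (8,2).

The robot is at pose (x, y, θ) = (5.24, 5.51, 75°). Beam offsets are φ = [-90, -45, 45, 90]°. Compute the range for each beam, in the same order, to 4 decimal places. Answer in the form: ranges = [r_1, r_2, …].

ranges = [0.7868, 0.8776, 0.5658, 4.3896]

beam 1: φ=-90°, α=345°
  d=(0.9659,-0.2588)  start (5,5)  tX=0.7868 tY=1.9705  stride 1/|dx|=1.0353 1/|dy|=3.8637
    cross x-line → (6,5), t=0.7868 (wall)
  → r_1 = 0.7868
beam 2: φ=-45°, α=30°
  d=(0.8660,0.5000)  start (5,5)  tX=0.8776 tY=0.9800  stride 1/|dx|=1.1547 1/|dy|=2.0000
    cross x-line → (6,5), t=0.8776 (wall)
  → r_2 = 0.8776
beam 3: φ=45°, α=120°
  d=(-0.5000,0.8660)  start (5,5)  tX=0.4800 tY=0.5658  stride 1/|dx|=2.0000 1/|dy|=1.1547
    cross x-line → (4,5), t=0.4800
    cross y-line → (4,6), t=0.5658 (wall)
  → r_3 = 0.5658
beam 4: φ=90°, α=165°
  d=(-0.9659,0.2588)  start (5,5)  tX=0.2485 tY=1.8932  stride 1/|dx|=1.0353 1/|dy|=3.8637
    cross x-line → (4,5), t=0.2485
    cross x-line → (3,5), t=1.2837
    cross y-line → (3,6), t=1.8932
    cross x-line → (2,6), t=2.3190
    cross x-line → (1,6), t=3.3543
    cross x-line → (0,6), t=4.3896 (wall)
  → r_4 = 4.3896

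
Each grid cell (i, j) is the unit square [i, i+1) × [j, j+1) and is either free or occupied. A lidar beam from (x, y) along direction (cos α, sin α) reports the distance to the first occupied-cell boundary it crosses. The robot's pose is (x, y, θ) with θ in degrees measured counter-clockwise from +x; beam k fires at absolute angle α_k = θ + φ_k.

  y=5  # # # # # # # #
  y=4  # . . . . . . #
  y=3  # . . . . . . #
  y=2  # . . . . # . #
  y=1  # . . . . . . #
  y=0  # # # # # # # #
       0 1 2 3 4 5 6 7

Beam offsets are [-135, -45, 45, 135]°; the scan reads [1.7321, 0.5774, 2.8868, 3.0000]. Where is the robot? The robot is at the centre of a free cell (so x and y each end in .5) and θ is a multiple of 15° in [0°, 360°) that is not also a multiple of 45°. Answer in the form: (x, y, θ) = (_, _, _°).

Candidates: 23 free-cell centres × 16 headings = 368 poses. Raycast each; keep the one whose scan matches to 4 dp.
  (5.5, 4.5, 345°): beam 1 = 5.1962 ≠ 1.7321 ✗
  (5.5, 4.5, 240°): beam 1 = 0.5176 ≠ 1.7321 ✗
  (3.5, 1.5, 120°): beam 1 = 1.9319 ≠ 1.7321 ✗
  (2.5, 1.5, 300°): beam 1 = 1.5529 ≠ 1.7321 ✗
  (3.5, 2.5, 240°): beam 1 = 2.5882 ≠ 1.7321 ✗
  …
  (4.5, 2.5, 75°): r_1=1.7321, r_2=0.5774, r_3=2.8868, r_4=3.0000 — all match ✓
Unique over the lattice → pose = (4.5, 2.5, 75°).

(x, y, θ) = (4.5, 2.5, 75°)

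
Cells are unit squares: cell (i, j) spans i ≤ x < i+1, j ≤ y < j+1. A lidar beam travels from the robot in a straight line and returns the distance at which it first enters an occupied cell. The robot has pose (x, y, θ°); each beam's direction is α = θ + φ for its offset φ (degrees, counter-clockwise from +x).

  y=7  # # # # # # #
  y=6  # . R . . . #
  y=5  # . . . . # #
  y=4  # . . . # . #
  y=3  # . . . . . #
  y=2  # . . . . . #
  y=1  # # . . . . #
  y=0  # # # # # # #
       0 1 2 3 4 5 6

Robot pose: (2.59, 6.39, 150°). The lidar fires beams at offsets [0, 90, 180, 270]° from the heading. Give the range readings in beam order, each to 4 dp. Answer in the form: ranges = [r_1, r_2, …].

ranges = [1.2200, 3.1800, 2.7800, 0.7044]

beam 1: φ=0°, α=150°
  direction (-0.8660, 0.5000); cell (2,6); t to first gridline: x 0.6813, y 1.2200 (then +1.1547 / +2.0000)
    (1,6) via x @ 0.6813
    (1,7) via y @ 1.2200  # hit
  → r_1 = 1.2200
beam 2: φ=90°, α=240°
  direction (-0.5000, -0.8660); cell (2,6); t to first gridline: x 1.1800, y 0.4503 (then +2.0000 / +1.1547)
    (2,5) via y @ 0.4503
    (1,5) via x @ 1.1800
    (1,4) via y @ 1.6050
    (1,3) via y @ 2.7597
    (0,3) via x @ 3.1800  # hit
  → r_2 = 3.1800
beam 3: φ=180°, α=330°
  direction (0.8660, -0.5000); cell (2,6); t to first gridline: x 0.4734, y 0.7800 (then +1.1547 / +2.0000)
    (3,6) via x @ 0.4734
    (3,5) via y @ 0.7800
    (4,5) via x @ 1.6281
    (4,4) via y @ 2.7800  # hit
  → r_3 = 2.7800
beam 4: φ=270°, α=60°
  direction (0.5000, 0.8660); cell (2,6); t to first gridline: x 0.8200, y 0.7044 (then +2.0000 / +1.1547)
    (2,7) via y @ 0.7044  # hit
  → r_4 = 0.7044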